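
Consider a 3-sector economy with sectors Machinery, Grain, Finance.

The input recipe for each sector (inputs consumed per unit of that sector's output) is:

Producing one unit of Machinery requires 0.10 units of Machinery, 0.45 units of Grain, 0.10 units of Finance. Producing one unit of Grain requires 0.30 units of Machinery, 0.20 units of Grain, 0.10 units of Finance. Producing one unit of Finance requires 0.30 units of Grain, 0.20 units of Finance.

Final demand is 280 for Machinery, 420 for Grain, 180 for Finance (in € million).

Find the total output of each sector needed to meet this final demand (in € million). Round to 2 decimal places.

I − A =
  [   0.90    -0.30     0.00]
  [  -0.45     0.80    -0.30]
  [  -0.10    -0.10     0.80]
Cofactors of I−A, C_ij = (−1)^(i+j)·(minor ij) (rows/columns in the sector order above):
  C_11 = (0.80)(0.80) − (-0.30)(-0.10) = 0.6100
  C_12 = −[(-0.45)(0.80) − (-0.30)(-0.10)] = 0.3900
  C_13 = (-0.45)(-0.10) − (0.80)(-0.10) = 0.1250
  C_21 = −[(-0.30)(0.80) − (0.00)(-0.10)] = 0.2400
  C_22 = (0.90)(0.80) − (0.00)(-0.10) = 0.7200
  C_23 = −[(0.90)(-0.10) − (-0.30)(-0.10)] = 0.1200
  C_31 = (-0.30)(-0.30) − (0.00)(0.80) = 0.0900
  C_32 = −[(0.90)(-0.30) − (0.00)(-0.45)] = 0.2700
  C_33 = (0.90)(0.80) − (-0.30)(-0.45) = 0.5850
det(I−A) = Σ_j (I−A)_1j·C_1j = (0.90)(0.6100) + (-0.30)(0.3900) + (0.00)(0.1250) = 0.4320
adj(I−A) = Cᵀ =
  [ 0.6100   0.2400   0.0900]
  [ 0.3900   0.7200   0.2700]
  [ 0.1250   0.1200   0.5850]
(I − A)⁻¹ = adj(I−A) / det(I−A) ≈
  [   1.4120     0.5556     0.2083]
  [   0.9028     1.6667     0.6250]
  [   0.2894     0.2778     1.3542]
x = (I − A)⁻¹ d = adj(I−A)·d / det(I−A), with det(I−A) = 0.4320:
  x_1 = (0.6100·280 + 0.2400·420 + 0.0900·180) / 0.4320 = 287.80 / 0.4320 ≈ 666.20
  x_2 = (0.3900·280 + 0.7200·420 + 0.2700·180) / 0.4320 = 460.20 / 0.4320 ≈ 1065.28
  x_3 = (0.1250·280 + 0.1200·420 + 0.5850·180) / 0.4320 = 190.70 / 0.4320 ≈ 441.44

x_1 = 666.20, x_2 = 1065.28, x_3 = 441.44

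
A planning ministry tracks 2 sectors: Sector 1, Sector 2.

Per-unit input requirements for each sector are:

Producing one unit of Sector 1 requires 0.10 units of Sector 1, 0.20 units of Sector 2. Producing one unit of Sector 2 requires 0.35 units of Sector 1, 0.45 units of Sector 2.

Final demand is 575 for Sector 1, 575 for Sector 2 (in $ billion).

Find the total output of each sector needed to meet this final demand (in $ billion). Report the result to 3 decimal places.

x_1 = 1217.647, x_2 = 1488.235

I − A =
  [   0.90    -0.35]
  [  -0.20     0.55]
det(I−A) = (0.90)(0.55) − (-0.35)(-0.20) = 0.4250
adj(I−A) = [[0.55, 0.35], [0.20, 0.90]]
(I − A)⁻¹ = adj(I−A) / det(I−A) ≈
  [   1.2941     0.8235]
  [   0.4706     2.1176]
x = (I − A)⁻¹ d = adj(I−A)·d / det(I−A), with det(I−A) = 0.4250:
  x_1 = (0.55·575 + 0.35·575) / 0.4250 = 517.50 / 0.4250 ≈ 1217.647
  x_2 = (0.20·575 + 0.90·575) / 0.4250 = 632.50 / 0.4250 ≈ 1488.235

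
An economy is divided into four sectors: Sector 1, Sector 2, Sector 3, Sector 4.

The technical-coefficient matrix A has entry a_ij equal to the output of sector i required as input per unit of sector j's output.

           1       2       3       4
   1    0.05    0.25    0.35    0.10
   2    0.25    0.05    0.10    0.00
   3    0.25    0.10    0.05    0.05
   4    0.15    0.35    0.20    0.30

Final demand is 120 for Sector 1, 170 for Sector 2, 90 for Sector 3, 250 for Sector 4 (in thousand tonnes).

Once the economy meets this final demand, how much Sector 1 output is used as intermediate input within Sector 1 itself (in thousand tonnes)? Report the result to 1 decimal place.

I − A =
  [   0.95    -0.25    -0.35    -0.10]
  [  -0.25     0.95    -0.10     0.00]
  [  -0.25    -0.10     0.95    -0.05]
  [  -0.15    -0.35    -0.20     0.70]
Compute the cofactors C_ij = (−1)^(i+j)·(3×3 minor ij) of I−A; the adjugate is their transpose:
adj(I−A) = Cᵀ =
  [ 0.613500   0.229625   0.272750   0.107125]
  [ 0.182000   0.539125   0.131250   0.035375]
  [ 0.195250   0.136000   0.565000   0.068250]
  [ 0.278250   0.357625   0.285500   0.690375]
det(I−A) = Σ_j (I−A)_1j·C_1j = (0.95)(0.613500) + (-0.25)(0.182000) + (-0.35)(0.195250) + (-0.10)(0.278250) = 0.4411625
(I − A)⁻¹ = adj(I−A) / det(I−A) ≈
  [   1.3906     0.5205     0.6183     0.2428]
  [   0.4125     1.2221     0.2975     0.0802]
  [   0.4426     0.3083     1.2807     0.1547]
  [   0.6307     0.8106     0.6472     1.5649]
First solve x = (I − A)⁻¹ d = adj(I−A)·d / det(I−A); in particular x_1 = (0.613500·120 + 0.229625·170 + 0.272750·90 + 0.107125·250) / 0.4411625 = 163.985 / 0.4411625 ≈ 371.711.
Intermediate flow from 1 to 1: z_11 = a_11 · x_1 = 0.05 × 163.985 / 0.4411625 = 8.19925 / 0.4411625 ≈ 18.6.

z_11 = 18.6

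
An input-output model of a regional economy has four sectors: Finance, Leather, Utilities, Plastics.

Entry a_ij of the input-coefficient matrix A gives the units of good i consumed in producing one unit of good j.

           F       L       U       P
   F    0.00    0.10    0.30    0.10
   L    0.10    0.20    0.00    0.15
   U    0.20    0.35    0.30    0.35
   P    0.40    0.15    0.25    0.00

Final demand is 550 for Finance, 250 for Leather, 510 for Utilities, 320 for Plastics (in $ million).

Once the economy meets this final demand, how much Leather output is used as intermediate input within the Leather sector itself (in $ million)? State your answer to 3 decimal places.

z_LL = 161.862

I − A =
  [   1.00    -0.10    -0.30    -0.10]
  [  -0.10     0.80     0.00    -0.15]
  [  -0.20    -0.35     0.70    -0.35]
  [  -0.40    -0.15    -0.25     1.00]
Compute the cofactors C_ij = (−1)^(i+j)·(3×3 minor ij) of I−A; the adjugate is their transpose:
adj(I−A) = Cᵀ =
  [ 0.461125   0.201250   0.257000   0.166250]
  [ 0.110750   0.477500   0.088000   0.113500]
  [ 0.328750   0.425500   0.728000   0.351500]
  [ 0.283250   0.258500   0.298000   0.494500]
det(I−A) = Σ_j (I−A)_1j·C_1j = (1.00)(0.461125) + (-0.10)(0.110750) + (-0.30)(0.328750) + (-0.10)(0.283250) = 0.3231
(I − A)⁻¹ = adj(I−A) / det(I−A) ≈
  [   1.4272     0.6229     0.7954     0.5145]
  [   0.3428     1.4779     0.2724     0.3513]
  [   1.0175     1.3169     2.2532     1.0879]
  [   0.8767     0.8001     0.9223     1.5305]
First solve x = (I − A)⁻¹ d = adj(I−A)·d / det(I−A); in particular x_L = (0.110750·550 + 0.477500·250 + 0.088000·510 + 0.113500·320) / 0.3231 = 261.4875 / 0.3231 ≈ 809.30826.
Intermediate flow from L to L: z_LL = a_LL · x_L = 0.20 × 261.4875 / 0.3231 = 52.2975 / 0.3231 ≈ 161.862.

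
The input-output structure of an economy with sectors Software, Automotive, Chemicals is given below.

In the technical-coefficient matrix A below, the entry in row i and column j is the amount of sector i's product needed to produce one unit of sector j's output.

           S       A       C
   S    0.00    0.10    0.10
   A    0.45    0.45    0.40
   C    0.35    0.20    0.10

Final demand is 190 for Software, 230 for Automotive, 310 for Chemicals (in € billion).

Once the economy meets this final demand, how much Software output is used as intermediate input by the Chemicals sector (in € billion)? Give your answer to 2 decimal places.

I − A =
  [   1.00    -0.10    -0.10]
  [  -0.45     0.55    -0.40]
  [  -0.35    -0.20     0.90]
Cofactors of I−A, C_ij = (−1)^(i+j)·(minor ij) (rows/columns in the sector order above):
  C_11 = (0.55)(0.90) − (-0.40)(-0.20) = 0.4150
  C_12 = −[(-0.45)(0.90) − (-0.40)(-0.35)] = 0.5450
  C_13 = (-0.45)(-0.20) − (0.55)(-0.35) = 0.2825
  C_21 = −[(-0.10)(0.90) − (-0.10)(-0.20)] = 0.1100
  C_22 = (1.00)(0.90) − (-0.10)(-0.35) = 0.8650
  C_23 = −[(1.00)(-0.20) − (-0.10)(-0.35)] = 0.2350
  C_31 = (-0.10)(-0.40) − (-0.10)(0.55) = 0.0950
  C_32 = −[(1.00)(-0.40) − (-0.10)(-0.45)] = 0.4450
  C_33 = (1.00)(0.55) − (-0.10)(-0.45) = 0.5050
det(I−A) = Σ_j (I−A)_1j·C_1j = (1.00)(0.4150) + (-0.10)(0.5450) + (-0.10)(0.2825) = 0.33225
adj(I−A) = Cᵀ =
  [ 0.4150   0.1100   0.0950]
  [ 0.5450   0.8650   0.4450]
  [ 0.2825   0.2350   0.5050]
(I − A)⁻¹ = adj(I−A) / det(I−A) ≈
  [   1.2491     0.3311     0.2859]
  [   1.6403     2.6035     1.3394]
  [   0.8503     0.7073     1.5199]
First solve x = (I − A)⁻¹ d = adj(I−A)·d / det(I−A); in particular x_C = (0.2825·190 + 0.2350·230 + 0.5050·310) / 0.33225 = 264.275 / 0.33225 ≈ 795.4101.
Intermediate flow from S to C: z_SC = a_SC · x_C = 0.10 × 264.275 / 0.33225 = 26.4275 / 0.33225 ≈ 79.54.

z_SC = 79.54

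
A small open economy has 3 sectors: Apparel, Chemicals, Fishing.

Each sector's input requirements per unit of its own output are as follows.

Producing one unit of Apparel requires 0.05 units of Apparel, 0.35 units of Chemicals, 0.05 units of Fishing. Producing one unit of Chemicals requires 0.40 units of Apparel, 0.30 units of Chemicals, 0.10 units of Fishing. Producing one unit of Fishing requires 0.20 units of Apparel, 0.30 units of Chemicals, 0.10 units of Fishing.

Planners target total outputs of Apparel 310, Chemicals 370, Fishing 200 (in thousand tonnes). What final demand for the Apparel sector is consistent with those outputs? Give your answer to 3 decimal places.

d_A = 106.500

I − A =
  [   0.95    -0.40    -0.20]
  [  -0.35     0.70    -0.30]
  [  -0.05    -0.10     0.90]
d = (I − A) x:
  d_A = (+0.95)·310 + (-0.40)·370 + (-0.20)·200 = 106.500
  d_C = (-0.35)·310 + (+0.70)·370 + (-0.30)·200 = 90.500
  d_F = (-0.05)·310 + (-0.10)·370 + (+0.90)·200 = 127.500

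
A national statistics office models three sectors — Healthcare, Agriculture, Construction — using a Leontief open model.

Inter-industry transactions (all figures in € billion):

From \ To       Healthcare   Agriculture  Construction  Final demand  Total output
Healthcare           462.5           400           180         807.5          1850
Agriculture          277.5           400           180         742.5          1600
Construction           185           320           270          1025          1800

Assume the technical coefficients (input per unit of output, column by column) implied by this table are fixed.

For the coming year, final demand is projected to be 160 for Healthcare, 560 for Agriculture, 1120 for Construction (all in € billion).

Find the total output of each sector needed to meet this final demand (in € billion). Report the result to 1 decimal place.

x_1 = 815.3, x_2 = 1133.8, x_3 = 1680.3

Technical coefficients a_ij = z_ij / X_j:
  a_11 = 462.5/1850 = 0.25, a_21 = 277.5/1850 = 0.15, a_31 = 185/1850 = 0.10
  a_12 = 400/1600 = 0.25, a_22 = 400/1600 = 0.25, a_32 = 320/1600 = 0.20
  a_13 = 180/1800 = 0.10, a_23 = 180/1800 = 0.10, a_33 = 270/1800 = 0.15
I − A =
  [   0.75    -0.25    -0.10]
  [  -0.15     0.75    -0.10]
  [  -0.10    -0.20     0.85]
Cofactors of I−A, C_ij = (−1)^(i+j)·(minor ij) (rows/columns in the sector order above):
  C_11 = (0.75)(0.85) − (-0.10)(-0.20) = 0.6175
  C_12 = −[(-0.15)(0.85) − (-0.10)(-0.10)] = 0.1375
  C_13 = (-0.15)(-0.20) − (0.75)(-0.10) = 0.1050
  C_21 = −[(-0.25)(0.85) − (-0.10)(-0.20)] = 0.2325
  C_22 = (0.75)(0.85) − (-0.10)(-0.10) = 0.6275
  C_23 = −[(0.75)(-0.20) − (-0.25)(-0.10)] = 0.1750
  C_31 = (-0.25)(-0.10) − (-0.10)(0.75) = 0.1000
  C_32 = −[(0.75)(-0.10) − (-0.10)(-0.15)] = 0.0900
  C_33 = (0.75)(0.75) − (-0.25)(-0.15) = 0.5250
det(I−A) = Σ_j (I−A)_1j·C_1j = (0.75)(0.6175) + (-0.25)(0.1375) + (-0.10)(0.1050) = 0.41825
adj(I−A) = Cᵀ =
  [ 0.6175   0.2325   0.1000]
  [ 0.1375   0.6275   0.0900]
  [ 0.1050   0.1750   0.5250]
(I − A)⁻¹ = adj(I−A) / det(I−A) ≈
  [   1.4764     0.5559     0.2391]
  [   0.3288     1.5003     0.2152]
  [   0.2510     0.4184     1.2552]
x = (I − A)⁻¹ d = adj(I−A)·d / det(I−A), with det(I−A) = 0.41825:
  x_1 = (0.6175·160 + 0.2325·560 + 0.1000·1120) / 0.41825 = 341.00 / 0.41825 ≈ 815.3
  x_2 = (0.1375·160 + 0.6275·560 + 0.0900·1120) / 0.41825 = 474.20 / 0.41825 ≈ 1133.8
  x_3 = (0.1050·160 + 0.1750·560 + 0.5250·1120) / 0.41825 = 702.80 / 0.41825 ≈ 1680.3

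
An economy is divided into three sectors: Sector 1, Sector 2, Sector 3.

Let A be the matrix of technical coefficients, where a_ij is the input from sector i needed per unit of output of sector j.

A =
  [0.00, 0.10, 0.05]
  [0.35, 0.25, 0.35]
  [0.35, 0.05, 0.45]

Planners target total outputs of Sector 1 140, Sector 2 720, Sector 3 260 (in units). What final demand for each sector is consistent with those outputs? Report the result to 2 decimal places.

d_1 = 55.00, d_2 = 400.00, d_3 = 58.00

I − A =
  [   1.00    -0.10    -0.05]
  [  -0.35     0.75    -0.35]
  [  -0.35    -0.05     0.55]
d = (I − A) x:
  d_1 = (+1.00)·140 + (-0.10)·720 + (-0.05)·260 = 55.00
  d_2 = (-0.35)·140 + (+0.75)·720 + (-0.35)·260 = 400.00
  d_3 = (-0.35)·140 + (-0.05)·720 + (+0.55)·260 = 58.00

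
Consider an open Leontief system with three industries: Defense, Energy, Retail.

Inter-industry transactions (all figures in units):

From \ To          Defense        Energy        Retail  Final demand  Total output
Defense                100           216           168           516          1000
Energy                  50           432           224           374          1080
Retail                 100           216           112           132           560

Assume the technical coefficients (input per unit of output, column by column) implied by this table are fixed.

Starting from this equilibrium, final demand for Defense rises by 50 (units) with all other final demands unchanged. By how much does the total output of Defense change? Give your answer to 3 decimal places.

Δx_D = 61.920

Technical coefficients a_ij = z_ij / X_j:
  a_DD = 100/1000 = 0.10, a_ED = 50/1000 = 0.05, a_RD = 100/1000 = 0.10
  a_DE = 216/1080 = 0.20, a_EE = 432/1080 = 0.40, a_RE = 216/1080 = 0.20
  a_DR = 168/560 = 0.30, a_ER = 224/560 = 0.40, a_RR = 112/560 = 0.20
I − A =
  [   0.90    -0.20    -0.30]
  [  -0.05     0.60    -0.40]
  [  -0.10    -0.20     0.80]
Cofactors of I−A, C_ij = (−1)^(i+j)·(minor ij) (rows/columns in the sector order above):
  C_11 = (0.60)(0.80) − (-0.40)(-0.20) = 0.4000
  C_12 = −[(-0.05)(0.80) − (-0.40)(-0.10)] = 0.0800
  C_13 = (-0.05)(-0.20) − (0.60)(-0.10) = 0.0700
  C_21 = −[(-0.20)(0.80) − (-0.30)(-0.20)] = 0.2200
  C_22 = (0.90)(0.80) − (-0.30)(-0.10) = 0.6900
  C_23 = −[(0.90)(-0.20) − (-0.20)(-0.10)] = 0.2000
  C_31 = (-0.20)(-0.40) − (-0.30)(0.60) = 0.2600
  C_32 = −[(0.90)(-0.40) − (-0.30)(-0.05)] = 0.3750
  C_33 = (0.90)(0.60) − (-0.20)(-0.05) = 0.5300
det(I−A) = Σ_j (I−A)_1j·C_1j = (0.90)(0.4000) + (-0.20)(0.0800) + (-0.30)(0.0700) = 0.3230
adj(I−A) = Cᵀ =
  [ 0.4000   0.2200   0.2600]
  [ 0.0800   0.6900   0.3750]
  [ 0.0700   0.2000   0.5300]
(I − A)⁻¹ = adj(I−A) / det(I−A) ≈
  [   1.2384     0.6811     0.8050]
  [   0.2477     2.1362     1.1610]
  [   0.2167     0.6192     1.6409]
Δx = (I − A)⁻¹ Δd with Δd having +50 in the Defense component and 0 elsewhere.
So Δx_D = L_DD · (+50), where L_DD = adj(I−A)_DD / det(I−A) = 0.4000 / 0.3230.
Δx_D = 0.4000 × (+50) / 0.3230 = 20.00 / 0.3230 ≈ 61.920.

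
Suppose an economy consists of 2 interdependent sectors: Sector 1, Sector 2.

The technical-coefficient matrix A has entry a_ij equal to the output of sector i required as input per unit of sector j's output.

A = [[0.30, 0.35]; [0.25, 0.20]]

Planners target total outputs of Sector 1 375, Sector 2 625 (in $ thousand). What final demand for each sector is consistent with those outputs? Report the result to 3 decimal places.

I − A =
  [   0.70    -0.35]
  [  -0.25     0.80]
d = (I − A) x:
  d_1 = (+0.70)·375 + (-0.35)·625 = 43.750
  d_2 = (-0.25)·375 + (+0.80)·625 = 406.250

d_1 = 43.750, d_2 = 406.250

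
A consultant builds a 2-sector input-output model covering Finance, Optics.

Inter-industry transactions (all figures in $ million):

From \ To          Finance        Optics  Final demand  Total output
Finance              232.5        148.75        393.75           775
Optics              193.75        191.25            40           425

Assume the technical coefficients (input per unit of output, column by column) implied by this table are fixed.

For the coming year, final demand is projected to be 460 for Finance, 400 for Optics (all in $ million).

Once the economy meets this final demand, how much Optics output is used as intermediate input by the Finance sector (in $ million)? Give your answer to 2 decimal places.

z_OF = 330.25

Technical coefficients a_ij = z_ij / X_j:
  a_FF = 232.5/775 = 0.30, a_OF = 193.75/775 = 0.25
  a_FO = 148.75/425 = 0.35, a_OO = 191.25/425 = 0.45
I − A =
  [   0.70    -0.35]
  [  -0.25     0.55]
det(I−A) = (0.70)(0.55) − (-0.35)(-0.25) = 0.2975
adj(I−A) = [[0.55, 0.35], [0.25, 0.70]]
(I − A)⁻¹ = adj(I−A) / det(I−A) ≈
  [   1.8487     1.1765]
  [   0.8403     2.3529]
First solve x = (I − A)⁻¹ d = adj(I−A)·d / det(I−A); in particular x_F = (0.55·460 + 0.35·400) / 0.2975 = 393.00 / 0.2975 ≈ 1321.0084.
Intermediate flow from O to F: z_OF = a_OF · x_F = 0.25 × 393.00 / 0.2975 = 98.25 / 0.2975 ≈ 330.25.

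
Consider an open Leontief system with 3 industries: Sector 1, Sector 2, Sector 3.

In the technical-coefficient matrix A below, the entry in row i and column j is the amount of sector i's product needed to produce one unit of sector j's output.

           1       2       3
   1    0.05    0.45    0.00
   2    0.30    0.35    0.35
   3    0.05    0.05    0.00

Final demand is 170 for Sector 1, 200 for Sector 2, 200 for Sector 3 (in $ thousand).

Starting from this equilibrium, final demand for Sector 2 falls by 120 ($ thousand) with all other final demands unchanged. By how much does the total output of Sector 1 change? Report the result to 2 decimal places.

I − A =
  [   0.95    -0.45     0.00]
  [  -0.30     0.65    -0.35]
  [  -0.05    -0.05     1.00]
Cofactors of I−A, C_ij = (−1)^(i+j)·(minor ij) (rows/columns in the sector order above):
  C_11 = (0.65)(1.00) − (-0.35)(-0.05) = 0.6325
  C_12 = −[(-0.30)(1.00) − (-0.35)(-0.05)] = 0.3175
  C_13 = (-0.30)(-0.05) − (0.65)(-0.05) = 0.0475
  C_21 = −[(-0.45)(1.00) − (0.00)(-0.05)] = 0.4500
  C_22 = (0.95)(1.00) − (0.00)(-0.05) = 0.9500
  C_23 = −[(0.95)(-0.05) − (-0.45)(-0.05)] = 0.0700
  C_31 = (-0.45)(-0.35) − (0.00)(0.65) = 0.1575
  C_32 = −[(0.95)(-0.35) − (0.00)(-0.30)] = 0.3325
  C_33 = (0.95)(0.65) − (-0.45)(-0.30) = 0.4825
det(I−A) = Σ_j (I−A)_1j·C_1j = (0.95)(0.6325) + (-0.45)(0.3175) + (0.00)(0.0475) = 0.4580
adj(I−A) = Cᵀ =
  [ 0.6325   0.4500   0.1575]
  [ 0.3175   0.9500   0.3325]
  [ 0.0475   0.0700   0.4825]
(I − A)⁻¹ = adj(I−A) / det(I−A) ≈
  [   1.3810     0.9825     0.3439]
  [   0.6932     2.0742     0.7260]
  [   0.1037     0.1528     1.0535]
Δx = (I − A)⁻¹ Δd with Δd having -120 in the Sector 2 component and 0 elsewhere.
So Δx_1 = L_12 · (-120), where L_12 = adj(I−A)_12 / det(I−A) = 0.4500 / 0.4580.
Δx_1 = 0.4500 × (-120) / 0.4580 = -54.00 / 0.4580 ≈ -117.90.

Δx_1 = -117.90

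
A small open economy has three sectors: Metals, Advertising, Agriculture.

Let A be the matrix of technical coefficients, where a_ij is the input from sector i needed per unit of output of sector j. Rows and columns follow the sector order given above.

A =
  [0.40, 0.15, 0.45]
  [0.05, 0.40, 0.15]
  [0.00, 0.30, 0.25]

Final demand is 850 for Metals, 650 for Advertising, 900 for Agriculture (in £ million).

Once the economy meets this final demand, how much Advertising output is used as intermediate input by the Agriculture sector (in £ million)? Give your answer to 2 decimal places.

z_23 = 290.73

I − A =
  [   0.60    -0.15    -0.45]
  [  -0.05     0.60    -0.15]
  [   0.00    -0.30     0.75]
Cofactors of I−A, C_ij = (−1)^(i+j)·(minor ij) (rows/columns in the sector order above):
  C_11 = (0.60)(0.75) − (-0.15)(-0.30) = 0.4050
  C_12 = −[(-0.05)(0.75) − (-0.15)(0.00)] = 0.0375
  C_13 = (-0.05)(-0.30) − (0.60)(0.00) = 0.0150
  C_21 = −[(-0.15)(0.75) − (-0.45)(-0.30)] = 0.2475
  C_22 = (0.60)(0.75) − (-0.45)(0.00) = 0.4500
  C_23 = −[(0.60)(-0.30) − (-0.15)(0.00)] = 0.1800
  C_31 = (-0.15)(-0.15) − (-0.45)(0.60) = 0.2925
  C_32 = −[(0.60)(-0.15) − (-0.45)(-0.05)] = 0.1125
  C_33 = (0.60)(0.60) − (-0.15)(-0.05) = 0.3525
det(I−A) = Σ_j (I−A)_1j·C_1j = (0.60)(0.4050) + (-0.15)(0.0375) + (-0.45)(0.0150) = 0.230625
adj(I−A) = Cᵀ =
  [ 0.4050   0.2475   0.2925]
  [ 0.0375   0.4500   0.1125]
  [ 0.0150   0.1800   0.3525]
(I − A)⁻¹ = adj(I−A) / det(I−A) ≈
  [   1.7561     1.0732     1.2683]
  [   0.1626     1.9512     0.4878]
  [   0.0650     0.7805     1.5285]
First solve x = (I − A)⁻¹ d = adj(I−A)·d / det(I−A); in particular x_3 = (0.0150·850 + 0.1800·650 + 0.3525·900) / 0.230625 = 447.00 / 0.230625 ≈ 1938.2114.
Intermediate flow from 2 to 3: z_23 = a_23 · x_3 = 0.15 × 447.00 / 0.230625 = 67.05 / 0.230625 ≈ 290.73.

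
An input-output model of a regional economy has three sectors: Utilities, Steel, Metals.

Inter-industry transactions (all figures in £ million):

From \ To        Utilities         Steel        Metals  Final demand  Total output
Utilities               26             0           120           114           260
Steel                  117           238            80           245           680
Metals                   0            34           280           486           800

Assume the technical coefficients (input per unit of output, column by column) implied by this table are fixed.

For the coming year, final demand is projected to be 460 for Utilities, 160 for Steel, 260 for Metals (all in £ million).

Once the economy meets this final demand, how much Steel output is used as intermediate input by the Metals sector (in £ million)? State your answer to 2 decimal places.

z_23 = 45.56

Technical coefficients a_ij = z_ij / X_j:
  a_11 = 26/260 = 0.10, a_21 = 117/260 = 0.45, a_31 = 0/260 = 0.00
  a_12 = 0/680 = 0.00, a_22 = 238/680 = 0.35, a_32 = 34/680 = 0.05
  a_13 = 120/800 = 0.15, a_23 = 80/800 = 0.10, a_33 = 280/800 = 0.35
I − A =
  [   0.90     0.00    -0.15]
  [  -0.45     0.65    -0.10]
  [   0.00    -0.05     0.65]
Cofactors of I−A, C_ij = (−1)^(i+j)·(minor ij) (rows/columns in the sector order above):
  C_11 = (0.65)(0.65) − (-0.10)(-0.05) = 0.4175
  C_12 = −[(-0.45)(0.65) − (-0.10)(0.00)] = 0.2925
  C_13 = (-0.45)(-0.05) − (0.65)(0.00) = 0.0225
  C_21 = −[(0.00)(0.65) − (-0.15)(-0.05)] = 0.0075
  C_22 = (0.90)(0.65) − (-0.15)(0.00) = 0.5850
  C_23 = −[(0.90)(-0.05) − (0.00)(0.00)] = 0.0450
  C_31 = (0.00)(-0.10) − (-0.15)(0.65) = 0.0975
  C_32 = −[(0.90)(-0.10) − (-0.15)(-0.45)] = 0.1575
  C_33 = (0.90)(0.65) − (0.00)(-0.45) = 0.5850
det(I−A) = Σ_j (I−A)_1j·C_1j = (0.90)(0.4175) + (0.00)(0.2925) + (-0.15)(0.0225) = 0.372375
adj(I−A) = Cᵀ =
  [ 0.4175   0.0075   0.0975]
  [ 0.2925   0.5850   0.1575]
  [ 0.0225   0.0450   0.5850]
(I − A)⁻¹ = adj(I−A) / det(I−A) ≈
  [   1.1212     0.0201     0.2618]
  [   0.7855     1.5710     0.4230]
  [   0.0604     0.1208     1.5710]
First solve x = (I − A)⁻¹ d = adj(I−A)·d / det(I−A); in particular x_3 = (0.0225·460 + 0.0450·160 + 0.5850·260) / 0.372375 = 169.65 / 0.372375 ≈ 455.5891.
Intermediate flow from 2 to 3: z_23 = a_23 · x_3 = 0.10 × 169.65 / 0.372375 = 16.965 / 0.372375 ≈ 45.56.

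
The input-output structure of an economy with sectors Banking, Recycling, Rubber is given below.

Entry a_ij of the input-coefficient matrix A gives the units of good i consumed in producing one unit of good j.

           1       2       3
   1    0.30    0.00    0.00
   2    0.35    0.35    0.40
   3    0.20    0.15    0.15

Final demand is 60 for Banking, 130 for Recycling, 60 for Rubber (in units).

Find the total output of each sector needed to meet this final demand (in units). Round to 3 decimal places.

I − A =
  [   0.70     0.00     0.00]
  [  -0.35     0.65    -0.40]
  [  -0.20    -0.15     0.85]
Cofactors of I−A, C_ij = (−1)^(i+j)·(minor ij) (rows/columns in the sector order above):
  C_11 = (0.65)(0.85) − (-0.40)(-0.15) = 0.4925
  C_12 = −[(-0.35)(0.85) − (-0.40)(-0.20)] = 0.3775
  C_13 = (-0.35)(-0.15) − (0.65)(-0.20) = 0.1825
  C_21 = −[(0.00)(0.85) − (0.00)(-0.15)] = 0.0000
  C_22 = (0.70)(0.85) − (0.00)(-0.20) = 0.5950
  C_23 = −[(0.70)(-0.15) − (0.00)(-0.20)] = 0.1050
  C_31 = (0.00)(-0.40) − (0.00)(0.65) = 0.0000
  C_32 = −[(0.70)(-0.40) − (0.00)(-0.35)] = 0.2800
  C_33 = (0.70)(0.65) − (0.00)(-0.35) = 0.4550
det(I−A) = Σ_j (I−A)_1j·C_1j = (0.70)(0.4925) + (0.00)(0.3775) + (0.00)(0.1825) = 0.34475
adj(I−A) = Cᵀ =
  [ 0.4925   0.0000   0.0000]
  [ 0.3775   0.5950   0.2800]
  [ 0.1825   0.1050   0.4550]
(I − A)⁻¹ = adj(I−A) / det(I−A) ≈
  [   1.4286     0.0000     0.0000]
  [   1.0950     1.7259     0.8122]
  [   0.5294     0.3046     1.3198]
x = (I − A)⁻¹ d = adj(I−A)·d / det(I−A), with det(I−A) = 0.34475:
  x_1 = (0.4925·60 + 0.0000·130 + 0.0000·60) / 0.34475 = 29.55 / 0.34475 ≈ 85.714
  x_2 = (0.3775·60 + 0.5950·130 + 0.2800·60) / 0.34475 = 116.80 / 0.34475 ≈ 338.796
  x_3 = (0.1825·60 + 0.1050·130 + 0.4550·60) / 0.34475 = 51.90 / 0.34475 ≈ 150.544

x_1 = 85.714, x_2 = 338.796, x_3 = 150.544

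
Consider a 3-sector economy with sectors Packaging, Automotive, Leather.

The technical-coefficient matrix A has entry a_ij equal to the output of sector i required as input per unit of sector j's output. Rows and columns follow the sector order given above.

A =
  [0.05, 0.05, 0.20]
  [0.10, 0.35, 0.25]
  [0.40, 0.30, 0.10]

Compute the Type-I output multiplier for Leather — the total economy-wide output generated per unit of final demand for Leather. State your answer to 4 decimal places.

m_3 = 2.4281

I − A =
  [   0.95    -0.05    -0.20]
  [  -0.10     0.65    -0.25]
  [  -0.40    -0.30     0.90]
Cofactors of I−A, C_ij = (−1)^(i+j)·(minor ij) (rows/columns in the sector order above):
  C_11 = (0.65)(0.90) − (-0.25)(-0.30) = 0.5100
  C_12 = −[(-0.10)(0.90) − (-0.25)(-0.40)] = 0.1900
  C_13 = (-0.10)(-0.30) − (0.65)(-0.40) = 0.2900
  C_21 = −[(-0.05)(0.90) − (-0.20)(-0.30)] = 0.1050
  C_22 = (0.95)(0.90) − (-0.20)(-0.40) = 0.7750
  C_23 = −[(0.95)(-0.30) − (-0.05)(-0.40)] = 0.3050
  C_31 = (-0.05)(-0.25) − (-0.20)(0.65) = 0.1425
  C_32 = −[(0.95)(-0.25) − (-0.20)(-0.10)] = 0.2575
  C_33 = (0.95)(0.65) − (-0.05)(-0.10) = 0.6125
det(I−A) = Σ_j (I−A)_1j·C_1j = (0.95)(0.5100) + (-0.05)(0.1900) + (-0.20)(0.2900) = 0.4170
adj(I−A) = Cᵀ =
  [ 0.5100   0.1050   0.1425]
  [ 0.1900   0.7750   0.2575]
  [ 0.2900   0.3050   0.6125]
(I − A)⁻¹ = adj(I−A) / det(I−A) ≈
  [   1.22302     0.25180     0.34173]
  [   0.45564     1.85851     0.61751]
  [   0.69544     0.73141     1.46882]
The output multiplier for sector j is the column-j sum of the Leontief inverse (I − A)⁻¹ = adj(I−A) / det(I−A).
Column 3 of adj(I−A): (0.1425, 0.2575, 0.6125); det(I−A) = 0.4170.
m_3 = (0.1425 + 0.2575 + 0.6125) / 0.4170 = 1.0125 / 0.4170 ≈ 2.4281.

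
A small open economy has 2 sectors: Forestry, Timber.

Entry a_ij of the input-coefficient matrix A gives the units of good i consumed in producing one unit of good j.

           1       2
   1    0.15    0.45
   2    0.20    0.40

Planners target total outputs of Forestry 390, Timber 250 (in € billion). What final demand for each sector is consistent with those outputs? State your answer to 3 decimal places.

I − A =
  [   0.85    -0.45]
  [  -0.20     0.60]
d = (I − A) x:
  d_1 = (+0.85)·390 + (-0.45)·250 = 219.000
  d_2 = (-0.20)·390 + (+0.60)·250 = 72.000

d_1 = 219.000, d_2 = 72.000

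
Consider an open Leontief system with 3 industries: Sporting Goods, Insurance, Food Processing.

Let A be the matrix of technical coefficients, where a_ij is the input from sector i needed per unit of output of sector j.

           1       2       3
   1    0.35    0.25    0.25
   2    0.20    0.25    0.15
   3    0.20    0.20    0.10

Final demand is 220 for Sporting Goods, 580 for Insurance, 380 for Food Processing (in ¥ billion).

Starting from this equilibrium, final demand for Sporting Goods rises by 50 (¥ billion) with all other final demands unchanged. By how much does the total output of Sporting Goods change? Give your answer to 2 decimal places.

Δx_1 = 101.02

I − A =
  [   0.65    -0.25    -0.25]
  [  -0.20     0.75    -0.15]
  [  -0.20    -0.20     0.90]
Cofactors of I−A, C_ij = (−1)^(i+j)·(minor ij) (rows/columns in the sector order above):
  C_11 = (0.75)(0.90) − (-0.15)(-0.20) = 0.6450
  C_12 = −[(-0.20)(0.90) − (-0.15)(-0.20)] = 0.2100
  C_13 = (-0.20)(-0.20) − (0.75)(-0.20) = 0.1900
  C_21 = −[(-0.25)(0.90) − (-0.25)(-0.20)] = 0.2750
  C_22 = (0.65)(0.90) − (-0.25)(-0.20) = 0.5350
  C_23 = −[(0.65)(-0.20) − (-0.25)(-0.20)] = 0.1800
  C_31 = (-0.25)(-0.15) − (-0.25)(0.75) = 0.2250
  C_32 = −[(0.65)(-0.15) − (-0.25)(-0.20)] = 0.1475
  C_33 = (0.65)(0.75) − (-0.25)(-0.20) = 0.4375
det(I−A) = Σ_j (I−A)_1j·C_1j = (0.65)(0.6450) + (-0.25)(0.2100) + (-0.25)(0.1900) = 0.31925
adj(I−A) = Cᵀ =
  [ 0.6450   0.2750   0.2250]
  [ 0.2100   0.5350   0.1475]
  [ 0.1900   0.1800   0.4375]
(I − A)⁻¹ = adj(I−A) / det(I−A) ≈
  [   2.0204     0.8614     0.7048]
  [   0.6578     1.6758     0.4620]
  [   0.5951     0.5638     1.3704]
Δx = (I − A)⁻¹ Δd with Δd having +50 in the Sporting Goods component and 0 elsewhere.
So Δx_1 = L_11 · (+50), where L_11 = adj(I−A)_11 / det(I−A) = 0.6450 / 0.31925.
Δx_1 = 0.6450 × (+50) / 0.31925 = 32.25 / 0.31925 ≈ 101.02.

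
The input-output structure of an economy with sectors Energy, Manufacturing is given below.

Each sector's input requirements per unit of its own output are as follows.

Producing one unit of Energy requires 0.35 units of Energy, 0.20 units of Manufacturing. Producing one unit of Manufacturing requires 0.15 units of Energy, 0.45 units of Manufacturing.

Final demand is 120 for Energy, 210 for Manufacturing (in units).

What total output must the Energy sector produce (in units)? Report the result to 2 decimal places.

x_E = 297.71

I − A =
  [   0.65    -0.15]
  [  -0.20     0.55]
det(I−A) = (0.65)(0.55) − (-0.15)(-0.20) = 0.3275
adj(I−A) = [[0.55, 0.15], [0.20, 0.65]]
(I − A)⁻¹ = adj(I−A) / det(I−A) ≈
  [   1.6794     0.4580]
  [   0.6107     1.9847]
x = (I − A)⁻¹ d = adj(I−A)·d / det(I−A), with det(I−A) = 0.3275:
  x_E = (0.55·120 + 0.15·210) / 0.3275 = 97.50 / 0.3275 ≈ 297.71
  x_M = (0.20·120 + 0.65·210) / 0.3275 = 160.50 / 0.3275 ≈ 490.08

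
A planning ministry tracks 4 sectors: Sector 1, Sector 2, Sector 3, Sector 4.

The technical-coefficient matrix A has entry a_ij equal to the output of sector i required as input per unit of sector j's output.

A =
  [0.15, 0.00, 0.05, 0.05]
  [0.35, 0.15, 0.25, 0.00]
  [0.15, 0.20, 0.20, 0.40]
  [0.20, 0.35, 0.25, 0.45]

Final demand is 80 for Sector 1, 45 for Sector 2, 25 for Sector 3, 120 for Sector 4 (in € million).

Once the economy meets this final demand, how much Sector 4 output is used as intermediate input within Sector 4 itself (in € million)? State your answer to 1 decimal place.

I − A =
  [   0.85     0.00    -0.05    -0.05]
  [  -0.35     0.85    -0.25     0.00]
  [  -0.15    -0.20     0.80    -0.40]
  [  -0.20    -0.35    -0.25     0.55]
Compute the cofactors C_ij = (−1)^(i+j)·(3×3 minor ij) of I−A; the adjugate is their transpose:
adj(I−A) = Cᵀ =
  [ 0.226500   0.029000   0.038375   0.048500]
  [ 0.159625   0.271000   0.128375   0.107875]
  [ 0.225625   0.213125   0.382750   0.298875]
  [ 0.286500   0.279875   0.269625   0.525625]
det(I−A) = Σ_j (I−A)_1j·C_1j = (0.85)(0.226500) + (0.00)(0.159625) + (-0.05)(0.225625) + (-0.05)(0.286500) = 0.16691875
(I − A)⁻¹ = adj(I−A) / det(I−A) ≈
  [   1.3569     0.1737     0.2299     0.2906]
  [   0.9563     1.6235     0.7691     0.6463]
  [   1.3517     1.2768     2.2930     1.7905]
  [   1.7164     1.6767     1.6153     3.1490]
First solve x = (I − A)⁻¹ d = adj(I−A)·d / det(I−A); in particular x_4 = (0.286500·80 + 0.279875·45 + 0.269625·25 + 0.525625·120) / 0.16691875 = 105.33 / 0.16691875 ≈ 631.026.
Intermediate flow from 4 to 4: z_44 = a_44 · x_4 = 0.45 × 105.33 / 0.16691875 = 47.3985 / 0.16691875 ≈ 284.0.

z_44 = 284.0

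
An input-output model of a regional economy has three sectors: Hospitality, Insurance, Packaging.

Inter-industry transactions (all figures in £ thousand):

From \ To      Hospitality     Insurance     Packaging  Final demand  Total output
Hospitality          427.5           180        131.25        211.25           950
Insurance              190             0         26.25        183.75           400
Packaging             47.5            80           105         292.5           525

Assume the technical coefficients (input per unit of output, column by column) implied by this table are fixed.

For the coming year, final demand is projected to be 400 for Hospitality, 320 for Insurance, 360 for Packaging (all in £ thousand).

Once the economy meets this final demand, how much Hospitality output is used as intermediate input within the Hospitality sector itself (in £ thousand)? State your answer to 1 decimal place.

Technical coefficients a_ij = z_ij / X_j:
  a_HH = 427.5/950 = 0.45, a_IH = 190/950 = 0.20, a_PH = 47.5/950 = 0.05
  a_HI = 180/400 = 0.45, a_II = 0/400 = 0.00, a_PI = 80/400 = 0.20
  a_HP = 131.25/525 = 0.25, a_IP = 26.25/525 = 0.05, a_PP = 105/525 = 0.20
I − A =
  [   0.55    -0.45    -0.25]
  [  -0.20     1.00    -0.05]
  [  -0.05    -0.20     0.80]
Cofactors of I−A, C_ij = (−1)^(i+j)·(minor ij) (rows/columns in the sector order above):
  C_11 = (1.00)(0.80) − (-0.05)(-0.20) = 0.7900
  C_12 = −[(-0.20)(0.80) − (-0.05)(-0.05)] = 0.1625
  C_13 = (-0.20)(-0.20) − (1.00)(-0.05) = 0.0900
  C_21 = −[(-0.45)(0.80) − (-0.25)(-0.20)] = 0.4100
  C_22 = (0.55)(0.80) − (-0.25)(-0.05) = 0.4275
  C_23 = −[(0.55)(-0.20) − (-0.45)(-0.05)] = 0.1325
  C_31 = (-0.45)(-0.05) − (-0.25)(1.00) = 0.2725
  C_32 = −[(0.55)(-0.05) − (-0.25)(-0.20)] = 0.0775
  C_33 = (0.55)(1.00) − (-0.45)(-0.20) = 0.4600
det(I−A) = Σ_j (I−A)_1j·C_1j = (0.55)(0.7900) + (-0.45)(0.1625) + (-0.25)(0.0900) = 0.338875
adj(I−A) = Cᵀ =
  [ 0.7900   0.4100   0.2725]
  [ 0.1625   0.4275   0.0775]
  [ 0.0900   0.1325   0.4600]
(I − A)⁻¹ = adj(I−A) / det(I−A) ≈
  [   2.3312     1.2099     0.8041]
  [   0.4795     1.2615     0.2287]
  [   0.2656     0.3910     1.3574]
First solve x = (I − A)⁻¹ d = adj(I−A)·d / det(I−A); in particular x_H = (0.7900·400 + 0.4100·320 + 0.2725·360) / 0.338875 = 545.30 / 0.338875 ≈ 1609.148.
Intermediate flow from H to H: z_HH = a_HH · x_H = 0.45 × 545.30 / 0.338875 = 245.385 / 0.338875 ≈ 724.1.

z_HH = 724.1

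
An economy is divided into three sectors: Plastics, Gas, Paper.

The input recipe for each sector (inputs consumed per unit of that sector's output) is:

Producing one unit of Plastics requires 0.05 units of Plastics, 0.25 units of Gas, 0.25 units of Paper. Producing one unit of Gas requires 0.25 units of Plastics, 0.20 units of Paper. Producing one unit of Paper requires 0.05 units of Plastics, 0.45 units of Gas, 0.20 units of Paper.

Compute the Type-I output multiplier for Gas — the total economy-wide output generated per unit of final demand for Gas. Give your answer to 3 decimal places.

m_2 = 2.081

I − A =
  [   0.95    -0.25    -0.05]
  [  -0.25     1.00    -0.45]
  [  -0.25    -0.20     0.80]
Cofactors of I−A, C_ij = (−1)^(i+j)·(minor ij) (rows/columns in the sector order above):
  C_11 = (1.00)(0.80) − (-0.45)(-0.20) = 0.7100
  C_12 = −[(-0.25)(0.80) − (-0.45)(-0.25)] = 0.3125
  C_13 = (-0.25)(-0.20) − (1.00)(-0.25) = 0.3000
  C_21 = −[(-0.25)(0.80) − (-0.05)(-0.20)] = 0.2100
  C_22 = (0.95)(0.80) − (-0.05)(-0.25) = 0.7475
  C_23 = −[(0.95)(-0.20) − (-0.25)(-0.25)] = 0.2525
  C_31 = (-0.25)(-0.45) − (-0.05)(1.00) = 0.1625
  C_32 = −[(0.95)(-0.45) − (-0.05)(-0.25)] = 0.4400
  C_33 = (0.95)(1.00) − (-0.25)(-0.25) = 0.8875
det(I−A) = Σ_j (I−A)_1j·C_1j = (0.95)(0.7100) + (-0.25)(0.3125) + (-0.05)(0.3000) = 0.581375
adj(I−A) = Cᵀ =
  [ 0.7100   0.2100   0.1625]
  [ 0.3125   0.7475   0.4400]
  [ 0.3000   0.2525   0.8875]
(I − A)⁻¹ = adj(I−A) / det(I−A) ≈
  [   1.2212     0.3612     0.2795]
  [   0.5375     1.2857     0.7568]
  [   0.5160     0.4343     1.5266]
The output multiplier for sector j is the column-j sum of the Leontief inverse (I − A)⁻¹ = adj(I−A) / det(I−A).
Column 2 of adj(I−A): (0.2100, 0.7475, 0.2525); det(I−A) = 0.581375.
m_2 = (0.2100 + 0.7475 + 0.2525) / 0.581375 = 1.21 / 0.581375 ≈ 2.081.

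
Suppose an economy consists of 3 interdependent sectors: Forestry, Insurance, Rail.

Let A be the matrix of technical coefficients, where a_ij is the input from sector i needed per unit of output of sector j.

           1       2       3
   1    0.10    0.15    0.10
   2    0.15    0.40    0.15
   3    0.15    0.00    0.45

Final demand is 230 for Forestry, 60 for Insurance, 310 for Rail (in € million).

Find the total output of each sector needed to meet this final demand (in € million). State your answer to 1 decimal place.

x_1 = 390.9, x_2 = 365.3, x_3 = 670.2

I − A =
  [   0.90    -0.15    -0.10]
  [  -0.15     0.60    -0.15]
  [  -0.15     0.00     0.55]
Cofactors of I−A, C_ij = (−1)^(i+j)·(minor ij) (rows/columns in the sector order above):
  C_11 = (0.60)(0.55) − (-0.15)(0.00) = 0.3300
  C_12 = −[(-0.15)(0.55) − (-0.15)(-0.15)] = 0.1050
  C_13 = (-0.15)(0.00) − (0.60)(-0.15) = 0.0900
  C_21 = −[(-0.15)(0.55) − (-0.10)(0.00)] = 0.0825
  C_22 = (0.90)(0.55) − (-0.10)(-0.15) = 0.4800
  C_23 = −[(0.90)(0.00) − (-0.15)(-0.15)] = 0.0225
  C_31 = (-0.15)(-0.15) − (-0.10)(0.60) = 0.0825
  C_32 = −[(0.90)(-0.15) − (-0.10)(-0.15)] = 0.1500
  C_33 = (0.90)(0.60) − (-0.15)(-0.15) = 0.5175
det(I−A) = Σ_j (I−A)_1j·C_1j = (0.90)(0.3300) + (-0.15)(0.1050) + (-0.10)(0.0900) = 0.27225
adj(I−A) = Cᵀ =
  [ 0.3300   0.0825   0.0825]
  [ 0.1050   0.4800   0.1500]
  [ 0.0900   0.0225   0.5175]
(I − A)⁻¹ = adj(I−A) / det(I−A) ≈
  [   1.2121     0.3030     0.3030]
  [   0.3857     1.7631     0.5510]
  [   0.3306     0.0826     1.9008]
x = (I − A)⁻¹ d = adj(I−A)·d / det(I−A), with det(I−A) = 0.27225:
  x_1 = (0.3300·230 + 0.0825·60 + 0.0825·310) / 0.27225 = 106.425 / 0.27225 ≈ 390.9
  x_2 = (0.1050·230 + 0.4800·60 + 0.1500·310) / 0.27225 = 99.45 / 0.27225 ≈ 365.3
  x_3 = (0.0900·230 + 0.0225·60 + 0.5175·310) / 0.27225 = 182.475 / 0.27225 ≈ 670.2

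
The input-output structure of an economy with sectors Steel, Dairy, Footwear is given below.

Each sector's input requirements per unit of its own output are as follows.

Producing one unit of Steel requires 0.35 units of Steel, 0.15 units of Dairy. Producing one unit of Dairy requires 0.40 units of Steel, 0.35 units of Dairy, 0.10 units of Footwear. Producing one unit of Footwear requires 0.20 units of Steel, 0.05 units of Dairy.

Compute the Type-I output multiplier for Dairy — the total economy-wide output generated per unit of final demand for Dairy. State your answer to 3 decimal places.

I − A =
  [   0.65    -0.40    -0.20]
  [  -0.15     0.65    -0.05]
  [   0.00    -0.10     1.00]
Cofactors of I−A, C_ij = (−1)^(i+j)·(minor ij) (rows/columns in the sector order above):
  C_11 = (0.65)(1.00) − (-0.05)(-0.10) = 0.6450
  C_12 = −[(-0.15)(1.00) − (-0.05)(0.00)] = 0.1500
  C_13 = (-0.15)(-0.10) − (0.65)(0.00) = 0.0150
  C_21 = −[(-0.40)(1.00) − (-0.20)(-0.10)] = 0.4200
  C_22 = (0.65)(1.00) − (-0.20)(0.00) = 0.6500
  C_23 = −[(0.65)(-0.10) − (-0.40)(0.00)] = 0.0650
  C_31 = (-0.40)(-0.05) − (-0.20)(0.65) = 0.1500
  C_32 = −[(0.65)(-0.05) − (-0.20)(-0.15)] = 0.0625
  C_33 = (0.65)(0.65) − (-0.40)(-0.15) = 0.3625
det(I−A) = Σ_j (I−A)_1j·C_1j = (0.65)(0.6450) + (-0.40)(0.1500) + (-0.20)(0.0150) = 0.35625
adj(I−A) = Cᵀ =
  [ 0.6450   0.4200   0.1500]
  [ 0.1500   0.6500   0.0625]
  [ 0.0150   0.0650   0.3625]
(I − A)⁻¹ = adj(I−A) / det(I−A) ≈
  [   1.8105     1.1789     0.4211]
  [   0.4211     1.8246     0.1754]
  [   0.0421     0.1825     1.0175]
The output multiplier for sector j is the column-j sum of the Leontief inverse (I − A)⁻¹ = adj(I−A) / det(I−A).
Column D of adj(I−A): (0.4200, 0.6500, 0.0650); det(I−A) = 0.35625.
m_D = (0.4200 + 0.6500 + 0.0650) / 0.35625 = 1.135 / 0.35625 ≈ 3.186.

m_D = 3.186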